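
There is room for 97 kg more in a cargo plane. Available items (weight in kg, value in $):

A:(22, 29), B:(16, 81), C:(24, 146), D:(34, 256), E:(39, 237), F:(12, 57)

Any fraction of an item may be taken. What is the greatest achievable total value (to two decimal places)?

Order: D (256/34=7.53) > C (146/24=6.08) > E (237/39=6.08) > B (81/16=5.06) > F (57/12=4.75) > A (29/22=1.32)
Fill: take D (34 @ 256) → take C (24 @ 146) → take E (39 @ 237); 97/97 used.
Total value = 639.00

639.00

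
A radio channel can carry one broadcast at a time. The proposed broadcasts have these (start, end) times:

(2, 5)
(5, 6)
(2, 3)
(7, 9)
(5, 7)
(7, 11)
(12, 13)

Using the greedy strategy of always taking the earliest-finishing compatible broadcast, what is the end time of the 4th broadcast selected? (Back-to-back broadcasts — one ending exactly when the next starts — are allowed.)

By end time: (2,3), (2,5), (5,6), (5,7), (7,9), (7,11), (12,13).
Pick (2,3); next start ≥ 3 → (5,6); next start ≥ 6 → (7,9); next start ≥ 9 → (12,13).
Selected: (2,3) (5,6) (7,9) (12,13)

13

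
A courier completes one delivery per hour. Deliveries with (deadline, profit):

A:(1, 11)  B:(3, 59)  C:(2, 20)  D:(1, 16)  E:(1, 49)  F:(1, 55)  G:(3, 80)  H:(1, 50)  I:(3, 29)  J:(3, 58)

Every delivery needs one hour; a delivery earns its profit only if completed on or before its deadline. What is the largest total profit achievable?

197

Take jobs in profit order; each goes to the latest open slot no later than its deadline.
Profit order: G=80 B=59 J=58 F=55 H=50 E=49 I=29 C=20 D=16 A=11
Assign: G→slot 3, B→slot 2, J→slot 1, F skipped, H skipped, E skipped, I skipped, C skipped, D skipped, A skipped.
Slots: [1:J] [2:B] [3:G]
Profit = 58 + 59 + 80 = 197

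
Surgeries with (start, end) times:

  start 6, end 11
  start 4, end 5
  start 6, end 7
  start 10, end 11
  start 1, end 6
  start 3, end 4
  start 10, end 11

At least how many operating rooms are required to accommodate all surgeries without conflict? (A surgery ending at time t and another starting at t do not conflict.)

3

The answer is the maximum number of intervals overlapping at any instant.
Events (time:±→running): 1:+→1 3:+→2 4:-→1 4:+→2 5:-→1 6:-→0 6:+→1 6:+→2 7:-→1 10:+→2 10:+→3 … peak 3.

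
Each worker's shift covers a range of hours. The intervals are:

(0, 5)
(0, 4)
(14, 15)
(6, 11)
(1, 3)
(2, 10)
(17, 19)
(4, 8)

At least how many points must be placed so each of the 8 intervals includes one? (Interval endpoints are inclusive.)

Sort by right endpoint; whenever an interval is uncovered, place a point at its right end.
By right end: [1,3]  [0,4]  [0,5]  [4,8]  [2,10]  [6,11]  [14,15]  [17,19]
[1,3] uncovered → point at 3; [4,8] uncovered → point at 8; [14,15] uncovered → point at 15; [17,19] uncovered → point at 19.
Points: 3, 8, 15, 19 (4 total).

4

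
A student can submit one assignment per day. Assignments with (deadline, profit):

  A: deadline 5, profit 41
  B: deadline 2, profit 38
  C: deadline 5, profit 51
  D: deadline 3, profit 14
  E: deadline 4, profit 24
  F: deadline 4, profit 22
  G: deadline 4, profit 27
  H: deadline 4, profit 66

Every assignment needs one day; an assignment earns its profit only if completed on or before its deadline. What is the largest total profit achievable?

223

Profit order: H=66 C=51 A=41 B=38 G=27 E=24 F=22 D=14
Assign: H→slot 4, C→slot 5, A→slot 3, B→slot 2, G→slot 1, E skipped, F skipped, D skipped.
Slots: [1:G] [2:B] [3:A] [4:H] [5:C]
Profit = 27 + 38 + 41 + 66 + 51 = 223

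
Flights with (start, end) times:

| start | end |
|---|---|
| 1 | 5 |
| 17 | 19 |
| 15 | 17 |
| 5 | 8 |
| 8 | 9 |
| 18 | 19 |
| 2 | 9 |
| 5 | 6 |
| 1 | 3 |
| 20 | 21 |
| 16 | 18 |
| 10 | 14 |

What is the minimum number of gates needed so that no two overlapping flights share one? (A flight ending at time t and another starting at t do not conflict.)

3

The answer is the maximum number of intervals overlapping at any instant.
starts: [1, 1, 2, 5, 5, 8, 10, 15, 16, 17, 18, 20]
ends:   [3, 5, 6, 8, 9, 9, 14, 17, 18, 19, 19, 21]
s1→1 s1→2 s2→3  — peak 3.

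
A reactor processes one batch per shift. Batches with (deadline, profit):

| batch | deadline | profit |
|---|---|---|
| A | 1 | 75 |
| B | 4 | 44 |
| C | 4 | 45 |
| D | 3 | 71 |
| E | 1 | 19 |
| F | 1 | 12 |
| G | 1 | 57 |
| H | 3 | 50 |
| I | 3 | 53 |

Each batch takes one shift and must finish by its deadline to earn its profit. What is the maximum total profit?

Sort by profit descending; place each in the latest free slot ≤ its deadline.
Profit order: A=75 D=71 G=57 I=53 H=50 C=45 B=44 E=19 F=12
Assign: A→slot 1, D→slot 3, G skipped, I→slot 2, H skipped, C→slot 4, B skipped, E skipped, F skipped.
Slots: [1:A] [2:I] [3:D] [4:C]
Profit = 75 + 53 + 71 + 45 = 244

244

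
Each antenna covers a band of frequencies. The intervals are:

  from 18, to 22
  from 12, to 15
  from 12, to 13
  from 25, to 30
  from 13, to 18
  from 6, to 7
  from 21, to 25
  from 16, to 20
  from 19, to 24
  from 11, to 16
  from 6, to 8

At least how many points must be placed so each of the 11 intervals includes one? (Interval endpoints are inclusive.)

4

Sort by right endpoint; whenever an interval is uncovered, place a point at its right end.
Sorted: [6,7] [6,8] [12,13] [12,15] [11,16] [13,18] [16,20] [18,22] [19,24] [21,25] [25,30]
{[6,7],[6,8]} hit by 7; {[12,13],[12,15],[11,16],[13,18]} hit by 13; {[16,20],[18,22],[19,24]} hit by 20; {[21,25],[25,30]} hit by 25.
Points: 7, 13, 20, 25 (4 total).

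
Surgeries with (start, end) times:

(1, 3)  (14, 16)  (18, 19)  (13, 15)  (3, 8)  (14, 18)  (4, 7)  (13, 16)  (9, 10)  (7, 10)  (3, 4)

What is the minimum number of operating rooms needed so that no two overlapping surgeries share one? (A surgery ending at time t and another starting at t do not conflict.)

Events (time:±→running): 1:+→1 3:-→0 3:+→1 3:+→2 4:-→1 4:+→2 7:-→1 7:+→2 8:-→1 9:+→2 10:-→1 10:-→0 13:+→1 13:+→2 14:+→3 14:+→4 … peak 4.

4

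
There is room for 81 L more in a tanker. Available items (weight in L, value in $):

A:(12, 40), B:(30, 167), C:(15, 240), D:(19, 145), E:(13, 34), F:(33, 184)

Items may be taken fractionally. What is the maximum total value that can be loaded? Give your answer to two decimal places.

Sort by value per unit weight and fill in that order.
Order: C (240/15=16.00) > D (145/19=7.63) > F (184/33=5.58) > B (167/30=5.57) > A (40/12=3.33) > E (34/13=2.62)
Fill: take C (15 @ 240) → take D (19 @ 145) → take F (33 @ 184) → take 14/30 of B → 77.93; 81/81 used.
Total value = 646.93

646.93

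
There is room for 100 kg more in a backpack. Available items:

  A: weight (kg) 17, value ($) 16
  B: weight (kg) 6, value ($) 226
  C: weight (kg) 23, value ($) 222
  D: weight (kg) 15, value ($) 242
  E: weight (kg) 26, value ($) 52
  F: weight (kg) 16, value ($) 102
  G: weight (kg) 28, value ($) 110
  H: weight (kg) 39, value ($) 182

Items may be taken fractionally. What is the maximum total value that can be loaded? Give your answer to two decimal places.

977.93

Sort by value per unit weight and fill in that order.
Order: B (226/6=37.67) > D (242/15=16.13) > C (222/23=9.65) > F (102/16=6.38) > H (182/39=4.67) > G (110/28=3.93) > E (52/26=2.00) > A (16/17=0.94)
Fill: take B (6 @ 226) → take D (15 @ 242) → take C (23 @ 222) → take F (16 @ 102) → take H (39 @ 182) → take 1/28 of G → 3.93; 100/100 used.
Total value = 977.93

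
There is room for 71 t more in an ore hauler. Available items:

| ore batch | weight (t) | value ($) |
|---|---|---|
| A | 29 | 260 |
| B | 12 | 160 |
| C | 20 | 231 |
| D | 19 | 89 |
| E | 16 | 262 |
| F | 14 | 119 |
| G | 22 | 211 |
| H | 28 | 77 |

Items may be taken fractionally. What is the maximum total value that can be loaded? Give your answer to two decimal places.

872.97

Sort by value per unit weight and fill in that order.
Ratios (sorted): E 16.38, B 13.33, C 11.55, G 9.59, A 8.97, F 8.50, D 4.68, H 2.75
take E (16 @ 262); take B (12 @ 160); take C (20 @ 231); take G (22 @ 211); take 1/29 of A → 8.97. Capacity used 71/71.
Total value = 872.97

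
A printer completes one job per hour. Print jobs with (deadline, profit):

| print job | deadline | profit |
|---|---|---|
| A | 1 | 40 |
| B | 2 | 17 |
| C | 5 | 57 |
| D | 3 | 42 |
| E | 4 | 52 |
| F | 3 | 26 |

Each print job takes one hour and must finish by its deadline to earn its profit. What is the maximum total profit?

By profit: C(d5,57), E(d4,52), D(d3,42), A(d1,40), F(d3,26), B(d2,17)
C→slot 5; E→slot 4; D→slot 3; A→slot 1; F→slot 2; B skipped.
Profit = 40 + 26 + 42 + 52 + 57 = 217

217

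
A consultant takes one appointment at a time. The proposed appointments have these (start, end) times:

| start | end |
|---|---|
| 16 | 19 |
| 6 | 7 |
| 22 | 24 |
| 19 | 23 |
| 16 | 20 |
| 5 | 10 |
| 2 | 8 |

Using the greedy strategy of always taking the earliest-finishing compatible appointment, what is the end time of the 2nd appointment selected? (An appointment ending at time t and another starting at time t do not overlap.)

19

Sort by end time and greedily take each interval whose start is ≥ the last chosen end.
By end time: (6,7), (2,8), (5,10), (16,19), (16,20), (19,23), (22,24).
Pick (6,7); next start ≥ 7 → (16,19); next start ≥ 19 → (19,23).
Selected: (6,7) (16,19) (19,23)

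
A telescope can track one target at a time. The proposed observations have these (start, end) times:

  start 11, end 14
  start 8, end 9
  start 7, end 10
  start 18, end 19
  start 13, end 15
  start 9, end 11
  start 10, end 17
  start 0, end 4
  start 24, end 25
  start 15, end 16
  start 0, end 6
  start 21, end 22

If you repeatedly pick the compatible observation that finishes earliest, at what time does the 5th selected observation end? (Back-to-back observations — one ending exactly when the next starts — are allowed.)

16

By end time: (0,4), (0,6), (8,9), (7,10), (9,11), (11,14), (13,15), (15,16), (10,17), (18,19), (21,22), (24,25).
Pick (0,4); next start ≥ 4 → (8,9); next start ≥ 9 → (9,11); next start ≥ 11 → (11,14); next start ≥ 14 → (15,16); next start ≥ 16 → (18,19); next start ≥ 19 → (21,22); next start ≥ 22 → (24,25).
Selected: (0,4) (8,9) (9,11) (11,14) (15,16) (18,19) (21,22) (24,25)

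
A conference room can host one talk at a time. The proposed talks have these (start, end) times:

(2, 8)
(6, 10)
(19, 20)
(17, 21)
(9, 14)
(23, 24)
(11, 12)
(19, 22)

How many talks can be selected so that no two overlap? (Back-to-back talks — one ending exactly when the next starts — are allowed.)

4

Sort by end time and greedily take each interval whose start is ≥ the last chosen end.
Sorted by end: (2,8)  (6,10)  (11,12)  (9,14)  (19,20)  (17,21)  (19,22)  (23,24)
take (2,8); take (11,12); take (19,20); skip (17,21); take (23,24).
Selected 4 talks.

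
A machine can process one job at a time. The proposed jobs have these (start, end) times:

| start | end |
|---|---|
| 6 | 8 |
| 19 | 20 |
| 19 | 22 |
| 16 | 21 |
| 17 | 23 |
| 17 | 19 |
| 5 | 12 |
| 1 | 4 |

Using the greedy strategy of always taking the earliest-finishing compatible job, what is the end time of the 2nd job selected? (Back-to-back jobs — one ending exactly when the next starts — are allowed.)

8

Greedy by earliest finish: after sorting by end time, pick each interval compatible with the last pick.
By end time: (1,4), (6,8), (5,12), (17,19), (19,20), (16,21), (19,22), (17,23).
Pick (1,4); next start ≥ 4 → (6,8); next start ≥ 8 → (17,19); next start ≥ 19 → (19,20).
Selected: (1,4) (6,8) (17,19) (19,20)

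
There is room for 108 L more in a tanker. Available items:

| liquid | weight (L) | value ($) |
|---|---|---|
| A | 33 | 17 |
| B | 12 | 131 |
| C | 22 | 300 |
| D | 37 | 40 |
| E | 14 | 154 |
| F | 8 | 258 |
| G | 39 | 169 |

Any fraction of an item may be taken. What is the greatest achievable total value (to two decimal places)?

1026.05

Order: F (258/8=32.25) > C (300/22=13.64) > E (154/14=11.00) > B (131/12=10.92) > G (169/39=4.33) > D (40/37=1.08) > A (17/33=0.52)
Fill: take F (8 @ 258) → take C (22 @ 300) → take E (14 @ 154) → take B (12 @ 131) → take G (39 @ 169) → take 13/37 of D → 14.05; 108/108 used.
Total value = 1026.05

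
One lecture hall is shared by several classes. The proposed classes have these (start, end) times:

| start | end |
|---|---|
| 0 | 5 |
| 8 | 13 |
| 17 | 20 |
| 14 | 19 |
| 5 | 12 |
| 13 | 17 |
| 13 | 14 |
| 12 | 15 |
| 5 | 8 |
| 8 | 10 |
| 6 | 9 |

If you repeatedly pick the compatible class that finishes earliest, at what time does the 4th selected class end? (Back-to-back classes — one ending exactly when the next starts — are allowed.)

14

Order by finish time; keep every interval that doesn't clash with the previous kept one.
By end time: (0,5), (5,8), (6,9), (8,10), (5,12), (8,13), (13,14), (12,15), (13,17), (14,19), (17,20).
Pick (0,5); next start ≥ 5 → (5,8); next start ≥ 8 → (8,10); next start ≥ 10 → (13,14); next start ≥ 14 → (14,19).
Selected: (0,5) (5,8) (8,10) (13,14) (14,19)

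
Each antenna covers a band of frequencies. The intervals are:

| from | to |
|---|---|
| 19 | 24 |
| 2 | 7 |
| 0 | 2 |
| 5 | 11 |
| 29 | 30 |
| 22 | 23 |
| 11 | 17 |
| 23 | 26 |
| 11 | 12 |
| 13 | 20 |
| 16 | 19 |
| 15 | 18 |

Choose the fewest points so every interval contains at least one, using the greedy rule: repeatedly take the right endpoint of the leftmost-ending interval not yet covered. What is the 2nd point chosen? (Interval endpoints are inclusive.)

Sorted: [0,2] [2,7] [5,11] [11,12] [11,17] [15,18] [16,19] [13,20] [22,23] [19,24] [23,26] [29,30]
{[0,2],[2,7]} hit by 2; {[5,11],[11,12],[11,17]} hit by 11; {[15,18],[16,19],[13,20]} hit by 18; {[22,23],[19,24],[23,26]} hit by 23; {[29,30]} hit by 30.
Points: 2, 11, 18, 23, 30 (5 total).

11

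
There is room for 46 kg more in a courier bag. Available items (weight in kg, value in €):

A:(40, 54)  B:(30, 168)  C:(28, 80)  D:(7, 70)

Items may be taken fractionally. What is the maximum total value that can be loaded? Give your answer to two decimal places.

Order: D (70/7=10.00) > B (168/30=5.60) > C (80/28=2.86) > A (54/40=1.35)
Fill: take D (7 @ 70) → take B (30 @ 168) → take 9/28 of C → 25.71; 46/46 used.
Total value = 263.71

263.71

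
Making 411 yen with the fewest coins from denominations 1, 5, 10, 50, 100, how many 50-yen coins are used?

411 = 4×100 + 1×10 + 1×1
Count of 50: 0

0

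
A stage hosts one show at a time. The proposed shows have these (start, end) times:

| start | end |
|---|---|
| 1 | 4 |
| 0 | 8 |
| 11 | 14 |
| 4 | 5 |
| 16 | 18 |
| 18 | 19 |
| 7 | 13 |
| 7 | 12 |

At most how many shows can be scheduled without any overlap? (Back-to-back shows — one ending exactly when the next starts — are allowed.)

Sorted by end: (1,4)  (4,5)  (0,8)  (7,12)  (7,13)  (11,14)  (16,18)  (18,19)
take (1,4); take (4,5); take (7,12); take (16,18); take (18,19).
Selected 5 shows.

5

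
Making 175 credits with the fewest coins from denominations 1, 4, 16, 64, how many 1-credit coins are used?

175 − 2×64→47 − 2×16→15 − 3×4→3 − 3×1→0
Count of 1: 3

3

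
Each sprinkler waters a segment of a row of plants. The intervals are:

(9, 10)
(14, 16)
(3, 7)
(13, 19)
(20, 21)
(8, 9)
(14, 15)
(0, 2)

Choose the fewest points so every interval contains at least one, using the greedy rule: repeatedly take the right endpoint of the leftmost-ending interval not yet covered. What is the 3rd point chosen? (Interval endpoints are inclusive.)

9

By right end: [0,2]  [3,7]  [8,9]  [9,10]  [14,15]  [14,16]  [13,19]  [20,21]
[0,2] uncovered → point at 2; [3,7] uncovered → point at 7; [8,9] uncovered → point at 9; [14,15] uncovered → point at 15; [20,21] uncovered → point at 21.
Points: 2, 7, 9, 15, 21 (5 total).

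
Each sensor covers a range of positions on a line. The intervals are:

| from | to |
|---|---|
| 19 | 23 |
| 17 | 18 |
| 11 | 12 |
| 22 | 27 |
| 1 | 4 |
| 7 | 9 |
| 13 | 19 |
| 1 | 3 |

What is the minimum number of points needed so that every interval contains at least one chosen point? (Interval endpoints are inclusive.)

5

Process intervals by earliest right end; each time one isn't hit yet, stab at its right endpoint.
Sorted: [1,3] [1,4] [7,9] [11,12] [17,18] [13,19] [19,23] [22,27]
{[1,3],[1,4]} hit by 3; {[7,9]} hit by 9; {[11,12]} hit by 12; {[17,18],[13,19]} hit by 18; {[19,23],[22,27]} hit by 23.
Points: 3, 9, 12, 18, 23 (5 total).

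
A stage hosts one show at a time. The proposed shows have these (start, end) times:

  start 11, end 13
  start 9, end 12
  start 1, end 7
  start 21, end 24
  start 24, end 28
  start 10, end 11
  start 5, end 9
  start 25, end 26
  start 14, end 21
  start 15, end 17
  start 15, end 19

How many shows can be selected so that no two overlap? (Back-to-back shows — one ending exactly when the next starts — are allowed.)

6

Sorted by end: (1,7)  (5,9)  (10,11)  (9,12)  (11,13)  (15,17)  (15,19)  (14,21)  (21,24)  (25,26)  (24,28)
take (1,7); skip (5,9); take (10,11); skip (9,12); take (11,13); take (15,17); skip (15,19); skip (14,21); take (21,24); take (25,26).
Selected 6 shows.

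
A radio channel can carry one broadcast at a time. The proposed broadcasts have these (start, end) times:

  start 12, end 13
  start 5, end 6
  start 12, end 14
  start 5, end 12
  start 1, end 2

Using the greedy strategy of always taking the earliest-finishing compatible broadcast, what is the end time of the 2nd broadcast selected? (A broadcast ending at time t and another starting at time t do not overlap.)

6

Order by finish time; keep every interval that doesn't clash with the previous kept one.
Sorted by end: (1,2)  (5,6)  (5,12)  (12,13)  (12,14)
take (1,2); take (5,6); skip (5,12); take (12,13).
Selected: (1,2) (5,6) (12,13)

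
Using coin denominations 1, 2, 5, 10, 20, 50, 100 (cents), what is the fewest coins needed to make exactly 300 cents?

300 = 3×100
Total coins = 3 = 3

3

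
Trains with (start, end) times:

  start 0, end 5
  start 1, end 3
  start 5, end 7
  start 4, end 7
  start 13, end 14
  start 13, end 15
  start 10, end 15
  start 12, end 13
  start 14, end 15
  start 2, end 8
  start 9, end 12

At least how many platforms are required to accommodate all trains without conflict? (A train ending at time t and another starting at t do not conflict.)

Count concurrent intervals with a sweep; the peak is the room count.
starts: [0, 1, 2, 4, 5, 9, 10, 12, 13, 13, 14]
ends:   [3, 5, 7, 7, 8, 12, 13, 14, 15, 15, 15]
s0→1 s1→2 s2→3  — peak 3.

3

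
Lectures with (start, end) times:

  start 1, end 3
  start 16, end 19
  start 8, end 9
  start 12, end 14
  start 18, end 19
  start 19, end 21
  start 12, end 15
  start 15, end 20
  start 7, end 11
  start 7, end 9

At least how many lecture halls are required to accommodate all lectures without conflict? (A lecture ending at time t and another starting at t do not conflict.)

Events (time:±→running): 1:+→1 3:-→0 7:+→1 7:+→2 8:+→3 … peak 3.

3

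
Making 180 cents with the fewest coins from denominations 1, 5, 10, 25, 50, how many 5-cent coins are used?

1

Use the largest denomination that fits, subtract, and repeat.
180 = 3×50 + 1×25 + 1×5
Count of 5: 1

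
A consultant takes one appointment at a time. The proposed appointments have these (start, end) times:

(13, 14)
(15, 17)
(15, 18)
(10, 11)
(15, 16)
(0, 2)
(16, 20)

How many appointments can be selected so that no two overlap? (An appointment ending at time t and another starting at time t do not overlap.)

By end time: (0,2), (10,11), (13,14), (15,16), (15,17), (15,18), (16,20).
Pick (0,2); next start ≥ 2 → (10,11); next start ≥ 11 → (13,14); next start ≥ 14 → (15,16); next start ≥ 16 → (16,20).
Selected 5 appointments.

5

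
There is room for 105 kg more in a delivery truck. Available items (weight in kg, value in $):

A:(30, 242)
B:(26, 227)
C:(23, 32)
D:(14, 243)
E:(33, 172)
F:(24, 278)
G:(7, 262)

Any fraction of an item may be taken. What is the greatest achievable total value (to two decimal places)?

1272.85

Sort by value per unit weight and fill in that order.
Ratios (sorted): G 37.43, D 17.36, F 11.58, B 8.73, A 8.07, E 5.21, C 1.39
take G (7 @ 262); take D (14 @ 243); take F (24 @ 278); take B (26 @ 227); take A (30 @ 242); take 4/33 of E → 20.85. Capacity used 105/105.
Total value = 1272.85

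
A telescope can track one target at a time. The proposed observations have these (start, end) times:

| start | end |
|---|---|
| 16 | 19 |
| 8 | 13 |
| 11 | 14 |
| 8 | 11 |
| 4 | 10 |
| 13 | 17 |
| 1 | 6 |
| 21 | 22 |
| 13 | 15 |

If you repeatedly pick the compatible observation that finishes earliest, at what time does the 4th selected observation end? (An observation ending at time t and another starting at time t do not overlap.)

19

Sort by end time and greedily take each interval whose start is ≥ the last chosen end.
Sorted by end: (1,6)  (4,10)  (8,11)  (8,13)  (11,14)  (13,15)  (13,17)  (16,19)  (21,22)
take (1,6); take (8,11); take (11,14); skip (13,15); take (16,19); take (21,22).
Selected: (1,6) (8,11) (11,14) (16,19) (21,22)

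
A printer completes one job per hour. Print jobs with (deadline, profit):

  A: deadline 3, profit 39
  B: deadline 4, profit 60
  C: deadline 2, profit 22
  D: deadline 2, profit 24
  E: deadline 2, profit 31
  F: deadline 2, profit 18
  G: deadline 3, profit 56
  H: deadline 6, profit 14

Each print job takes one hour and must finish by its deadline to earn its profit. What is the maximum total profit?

200

Sort by profit descending; place each in the latest free slot ≤ its deadline.
By profit: B(d4,60), G(d3,56), A(d3,39), E(d2,31), D(d2,24), C(d2,22), F(d2,18), H(d6,14)
B→slot 4; G→slot 3; A→slot 2; E→slot 1; D skipped; C skipped; F skipped; H→slot 6.
Profit = 31 + 39 + 56 + 60 + 14 = 200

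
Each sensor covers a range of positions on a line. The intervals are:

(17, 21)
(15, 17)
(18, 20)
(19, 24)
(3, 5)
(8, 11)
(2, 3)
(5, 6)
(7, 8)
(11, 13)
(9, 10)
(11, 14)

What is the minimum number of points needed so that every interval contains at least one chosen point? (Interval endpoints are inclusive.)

7

Process intervals by earliest right end; each time one isn't hit yet, stab at its right endpoint.
By right end: [2,3]  [3,5]  [5,6]  [7,8]  [9,10]  [8,11]  [11,13]  [11,14]  [15,17]  [18,20]  [17,21]  [19,24]
[2,3] uncovered → point at 3; [5,6] uncovered → point at 6; [7,8] uncovered → point at 8; [9,10] uncovered → point at 10; [11,13] uncovered → point at 13; [15,17] uncovered → point at 17; [18,20] uncovered → point at 20.
Points: 3, 6, 8, 10, 13, 17, 20 (7 total).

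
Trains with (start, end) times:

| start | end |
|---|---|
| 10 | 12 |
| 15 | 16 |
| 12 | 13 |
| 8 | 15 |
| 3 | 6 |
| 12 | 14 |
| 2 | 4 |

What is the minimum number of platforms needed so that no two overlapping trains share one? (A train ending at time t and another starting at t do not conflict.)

3

Count concurrent intervals with a sweep; the peak is the room count.
starts: [2, 3, 8, 10, 12, 12, 15]
ends:   [4, 6, 12, 13, 14, 15, 16]
s2→1 s3→2 e4→1 e6→0 s8→1 s10→2 e12→1 s12→2 s12→3  — peak 3.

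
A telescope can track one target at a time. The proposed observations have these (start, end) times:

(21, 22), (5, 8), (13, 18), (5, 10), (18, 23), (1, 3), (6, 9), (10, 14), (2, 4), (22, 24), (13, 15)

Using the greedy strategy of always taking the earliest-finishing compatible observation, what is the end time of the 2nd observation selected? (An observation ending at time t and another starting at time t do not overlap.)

Order by finish time; keep every interval that doesn't clash with the previous kept one.
By end time: (1,3), (2,4), (5,8), (6,9), (5,10), (10,14), (13,15), (13,18), (21,22), (18,23), (22,24).
Pick (1,3); next start ≥ 3 → (5,8); next start ≥ 8 → (10,14); next start ≥ 14 → (21,22); next start ≥ 22 → (22,24).
Selected: (1,3) (5,8) (10,14) (21,22) (22,24)

8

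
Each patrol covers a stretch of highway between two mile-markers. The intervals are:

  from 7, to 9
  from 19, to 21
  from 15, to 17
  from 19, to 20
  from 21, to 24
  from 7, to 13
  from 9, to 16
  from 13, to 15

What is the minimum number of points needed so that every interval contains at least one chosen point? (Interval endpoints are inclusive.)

Sorted: [7,9] [7,13] [13,15] [9,16] [15,17] [19,20] [19,21] [21,24]
{[7,9],[7,13]} hit by 9; {[13,15],[9,16],[15,17]} hit by 15; {[19,20],[19,21]} hit by 20; {[21,24]} hit by 24.
Points: 9, 15, 20, 24 (4 total).

4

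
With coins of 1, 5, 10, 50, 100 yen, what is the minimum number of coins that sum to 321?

321 = 3×100 + 2×10 + 1×1
Total coins = 3 + 2 + 1 = 6

6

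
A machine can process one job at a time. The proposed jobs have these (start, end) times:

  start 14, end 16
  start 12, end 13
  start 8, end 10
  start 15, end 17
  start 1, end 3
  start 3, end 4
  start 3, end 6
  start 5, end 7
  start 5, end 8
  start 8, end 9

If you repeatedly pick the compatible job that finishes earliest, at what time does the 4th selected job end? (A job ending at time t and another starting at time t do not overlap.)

9

Sorted by end: (1,3)  (3,4)  (3,6)  (5,7)  (5,8)  (8,9)  (8,10)  (12,13)  (14,16)  (15,17)
take (1,3); take (3,4); take (5,7); skip (5,8); take (8,9); take (12,13); take (14,16); skip (15,17).
Selected: (1,3) (3,4) (5,7) (8,9) (12,13) (14,16)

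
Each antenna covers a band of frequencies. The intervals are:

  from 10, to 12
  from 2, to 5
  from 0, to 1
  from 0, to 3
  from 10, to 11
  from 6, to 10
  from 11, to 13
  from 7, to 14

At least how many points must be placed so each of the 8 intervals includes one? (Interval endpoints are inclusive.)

Process intervals by earliest right end; each time one isn't hit yet, stab at its right endpoint.
Sorted: [0,1] [0,3] [2,5] [6,10] [10,11] [10,12] [11,13] [7,14]
{[0,1],[0,3]} hit by 1; {[2,5]} hit by 5; {[6,10],[10,11],[10,12]} hit by 10; {[11,13],[7,14]} hit by 13.
Points: 1, 5, 10, 13 (4 total).

4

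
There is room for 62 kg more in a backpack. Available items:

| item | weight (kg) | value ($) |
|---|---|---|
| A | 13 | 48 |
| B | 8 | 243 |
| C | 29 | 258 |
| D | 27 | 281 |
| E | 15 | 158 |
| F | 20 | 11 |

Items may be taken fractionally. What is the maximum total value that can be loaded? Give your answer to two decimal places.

Sort by value per unit weight and fill in that order.
Order: B (243/8=30.38) > E (158/15=10.53) > D (281/27=10.41) > C (258/29=8.90) > A (48/13=3.69) > F (11/20=0.55)
Fill: take B (8 @ 243) → take E (15 @ 158) → take D (27 @ 281) → take 12/29 of C → 106.76; 62/62 used.
Total value = 788.76

788.76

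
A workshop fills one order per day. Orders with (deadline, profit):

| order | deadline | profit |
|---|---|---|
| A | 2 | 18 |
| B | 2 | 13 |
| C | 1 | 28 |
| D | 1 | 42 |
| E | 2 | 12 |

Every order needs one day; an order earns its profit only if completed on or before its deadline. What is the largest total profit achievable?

60

By profit: D(d1,42), C(d1,28), A(d2,18), B(d2,13), E(d2,12)
D→slot 1; C skipped; A→slot 2; B skipped; E skipped.
Profit = 42 + 18 = 60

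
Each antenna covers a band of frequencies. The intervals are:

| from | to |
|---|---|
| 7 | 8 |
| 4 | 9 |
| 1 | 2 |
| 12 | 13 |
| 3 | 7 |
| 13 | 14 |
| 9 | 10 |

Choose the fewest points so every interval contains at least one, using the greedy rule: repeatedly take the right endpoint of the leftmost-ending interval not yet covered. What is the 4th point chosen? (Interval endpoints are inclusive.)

Sort by right endpoint; whenever an interval is uncovered, place a point at its right end.
Sorted: [1,2] [3,7] [7,8] [4,9] [9,10] [12,13] [13,14]
{[1,2]} hit by 2; {[3,7],[7,8],[4,9]} hit by 7; {[9,10]} hit by 10; {[12,13],[13,14]} hit by 13.
Points: 2, 7, 10, 13 (4 total).

13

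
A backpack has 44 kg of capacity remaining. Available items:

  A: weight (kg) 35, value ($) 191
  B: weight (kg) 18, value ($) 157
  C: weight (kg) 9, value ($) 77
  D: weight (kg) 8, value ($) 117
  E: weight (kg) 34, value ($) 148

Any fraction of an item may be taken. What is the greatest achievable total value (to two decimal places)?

400.11

Ratios (sorted): D 14.62, B 8.72, C 8.56, A 5.46, E 4.35
take D (8 @ 117); take B (18 @ 157); take C (9 @ 77); take 9/35 of A → 49.11. Capacity used 44/44.
Total value = 400.11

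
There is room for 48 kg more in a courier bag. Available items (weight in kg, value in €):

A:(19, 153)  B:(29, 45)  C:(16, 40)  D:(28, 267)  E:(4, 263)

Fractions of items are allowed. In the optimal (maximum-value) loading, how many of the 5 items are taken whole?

2

Ratios (sorted): E 65.75, D 9.54, A 8.05, C 2.50, B 1.55
take E (4 @ 263); take D (28 @ 267); take 16/19 of A → 128.84. Capacity used 48/48.
2 item(s) taken whole; one partial (take 16/19 of A).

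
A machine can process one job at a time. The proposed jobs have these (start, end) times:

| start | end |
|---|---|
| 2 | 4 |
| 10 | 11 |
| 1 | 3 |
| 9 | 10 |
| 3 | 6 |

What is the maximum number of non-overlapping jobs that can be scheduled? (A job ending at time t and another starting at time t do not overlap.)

By end time: (1,3), (2,4), (3,6), (9,10), (10,11).
Pick (1,3); next start ≥ 3 → (3,6); next start ≥ 6 → (9,10); next start ≥ 10 → (10,11).
Selected 4 jobs.

4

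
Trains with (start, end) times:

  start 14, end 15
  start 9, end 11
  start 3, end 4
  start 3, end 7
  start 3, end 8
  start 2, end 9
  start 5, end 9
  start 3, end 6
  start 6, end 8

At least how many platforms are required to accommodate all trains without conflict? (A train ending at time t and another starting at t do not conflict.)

5

The answer is the maximum number of intervals overlapping at any instant.
Events (time:±→running): 2:+→1 3:+→2 3:+→3 3:+→4 3:+→5 … peak 5.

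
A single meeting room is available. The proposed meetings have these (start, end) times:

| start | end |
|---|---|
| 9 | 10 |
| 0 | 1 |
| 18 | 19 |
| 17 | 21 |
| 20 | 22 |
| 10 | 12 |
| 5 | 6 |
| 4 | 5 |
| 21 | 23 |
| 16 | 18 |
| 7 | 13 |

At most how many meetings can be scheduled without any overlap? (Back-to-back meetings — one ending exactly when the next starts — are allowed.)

By end time: (0,1), (4,5), (5,6), (9,10), (10,12), (7,13), (16,18), (18,19), (17,21), (20,22), (21,23).
Pick (0,1); next start ≥ 1 → (4,5); next start ≥ 5 → (5,6); next start ≥ 6 → (9,10); next start ≥ 10 → (10,12); next start ≥ 12 → (16,18); next start ≥ 18 → (18,19); next start ≥ 19 → (20,22).
Selected 8 meetings.

8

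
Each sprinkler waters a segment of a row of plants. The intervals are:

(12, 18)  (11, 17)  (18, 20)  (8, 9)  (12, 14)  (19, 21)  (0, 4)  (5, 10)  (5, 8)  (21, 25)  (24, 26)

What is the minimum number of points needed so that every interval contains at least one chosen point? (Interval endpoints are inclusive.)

By right end: [0,4]  [5,8]  [8,9]  [5,10]  [12,14]  [11,17]  [12,18]  [18,20]  [19,21]  [21,25]  [24,26]
[0,4] uncovered → point at 4; [5,8] uncovered → point at 8; [12,14] uncovered → point at 14; [18,20] uncovered → point at 20; [21,25] uncovered → point at 25.
Points: 4, 8, 14, 20, 25 (5 total).

5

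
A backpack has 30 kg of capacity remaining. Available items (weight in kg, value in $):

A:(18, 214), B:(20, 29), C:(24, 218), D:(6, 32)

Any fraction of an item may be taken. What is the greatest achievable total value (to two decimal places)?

323.00

Order: A (214/18=11.89) > C (218/24=9.08) > D (32/6=5.33) > B (29/20=1.45)
Fill: take A (18 @ 214) → take 12/24 of C → 109.00; 30/30 used.
Total value = 323.00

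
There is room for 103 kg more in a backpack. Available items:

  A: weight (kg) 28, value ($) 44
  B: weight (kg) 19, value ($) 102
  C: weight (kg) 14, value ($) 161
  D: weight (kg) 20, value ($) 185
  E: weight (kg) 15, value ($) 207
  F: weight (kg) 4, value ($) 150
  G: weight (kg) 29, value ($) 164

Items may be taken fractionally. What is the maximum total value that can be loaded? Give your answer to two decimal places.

Greedy by value/weight ratio, highest first.
Ratios (sorted): F 37.50, E 13.80, C 11.50, D 9.25, G 5.66, B 5.37, A 1.57
take F (4 @ 150); take E (15 @ 207); take C (14 @ 161); take D (20 @ 185); take G (29 @ 164); take B (19 @ 102); take 2/28 of A → 3.14. Capacity used 103/103.
Total value = 972.14

972.14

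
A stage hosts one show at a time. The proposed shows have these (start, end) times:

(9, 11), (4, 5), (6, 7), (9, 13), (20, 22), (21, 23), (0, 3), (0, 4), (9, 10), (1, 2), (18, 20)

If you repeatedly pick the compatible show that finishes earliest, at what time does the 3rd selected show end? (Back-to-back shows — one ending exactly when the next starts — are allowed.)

Sorted by end: (1,2)  (0,3)  (0,4)  (4,5)  (6,7)  (9,10)  (9,11)  (9,13)  (18,20)  (20,22)  (21,23)
take (1,2); take (4,5); take (6,7); take (9,10); take (18,20); take (20,22); skip (21,23).
Selected: (1,2) (4,5) (6,7) (9,10) (18,20) (20,22)

7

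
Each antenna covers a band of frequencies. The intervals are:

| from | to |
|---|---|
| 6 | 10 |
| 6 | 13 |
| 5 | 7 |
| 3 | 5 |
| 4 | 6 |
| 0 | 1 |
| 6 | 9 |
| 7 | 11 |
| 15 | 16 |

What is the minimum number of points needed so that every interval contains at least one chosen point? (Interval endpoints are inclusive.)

4

Sort by right endpoint; whenever an interval is uncovered, place a point at its right end.
Sorted: [0,1] [3,5] [4,6] [5,7] [6,9] [6,10] [7,11] [6,13] [15,16]
{[0,1]} hit by 1; {[3,5],[4,6],[5,7]} hit by 5; {[6,9],[6,10],[7,11],[6,13]} hit by 9; {[15,16]} hit by 16.
Points: 1, 5, 9, 16 (4 total).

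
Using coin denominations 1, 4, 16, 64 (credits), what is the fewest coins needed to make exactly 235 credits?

235 = 3×64 + 2×16 + 2×4 + 3×1
Total coins = 3 + 2 + 2 + 3 = 10

10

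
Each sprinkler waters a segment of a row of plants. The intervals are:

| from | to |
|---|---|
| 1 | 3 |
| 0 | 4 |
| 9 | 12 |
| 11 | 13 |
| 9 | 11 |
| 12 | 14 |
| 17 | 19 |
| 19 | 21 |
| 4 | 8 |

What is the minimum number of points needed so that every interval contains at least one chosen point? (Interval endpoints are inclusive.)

5

Process intervals by earliest right end; each time one isn't hit yet, stab at its right endpoint.
By right end: [1,3]  [0,4]  [4,8]  [9,11]  [9,12]  [11,13]  [12,14]  [17,19]  [19,21]
[1,3] uncovered → point at 3; [4,8] uncovered → point at 8; [9,11] uncovered → point at 11; [12,14] uncovered → point at 14; [17,19] uncovered → point at 19.
Points: 3, 8, 11, 14, 19 (5 total).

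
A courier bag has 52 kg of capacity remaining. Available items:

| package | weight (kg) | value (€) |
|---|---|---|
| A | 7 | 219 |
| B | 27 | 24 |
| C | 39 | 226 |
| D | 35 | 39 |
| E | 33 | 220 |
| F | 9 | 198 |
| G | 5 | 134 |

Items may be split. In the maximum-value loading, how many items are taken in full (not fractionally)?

Greedy by value/weight ratio, highest first.
Order: A (219/7=31.29) > G (134/5=26.80) > F (198/9=22.00) > E (220/33=6.67) > C (226/39=5.79) > D (39/35=1.11) > B (24/27=0.89)
Fill: take A (7 @ 219) → take G (5 @ 134) → take F (9 @ 198) → take 31/33 of E → 206.67; 52/52 used.
3 item(s) taken whole; one partial (take 31/33 of E).

3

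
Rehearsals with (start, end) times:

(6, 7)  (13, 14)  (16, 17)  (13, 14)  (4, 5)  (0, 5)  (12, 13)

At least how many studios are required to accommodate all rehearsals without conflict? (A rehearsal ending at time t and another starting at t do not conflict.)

2

Count concurrent intervals with a sweep; the peak is the room count.
starts: [0, 4, 6, 12, 13, 13, 16]
ends:   [5, 5, 7, 13, 14, 14, 17]
s0→1 s4→2  — peak 2.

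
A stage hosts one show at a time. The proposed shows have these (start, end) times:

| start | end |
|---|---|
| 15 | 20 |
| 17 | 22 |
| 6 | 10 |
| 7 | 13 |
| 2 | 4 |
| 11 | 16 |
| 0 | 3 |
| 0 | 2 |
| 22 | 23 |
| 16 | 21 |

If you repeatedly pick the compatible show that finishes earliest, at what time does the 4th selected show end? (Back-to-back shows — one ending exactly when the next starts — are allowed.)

Sorted by end: (0,2)  (0,3)  (2,4)  (6,10)  (7,13)  (11,16)  (15,20)  (16,21)  (17,22)  (22,23)
take (0,2); skip (0,3); take (2,4); take (6,10); take (11,16); take (16,21); take (22,23).
Selected: (0,2) (2,4) (6,10) (11,16) (16,21) (22,23)

16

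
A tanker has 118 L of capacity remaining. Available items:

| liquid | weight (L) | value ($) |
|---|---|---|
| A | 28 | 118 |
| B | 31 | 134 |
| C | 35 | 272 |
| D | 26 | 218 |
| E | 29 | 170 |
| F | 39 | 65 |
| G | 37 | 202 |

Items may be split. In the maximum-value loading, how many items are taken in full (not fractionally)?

3

Greedy by value/weight ratio, highest first.
Order: D (218/26=8.38) > C (272/35=7.77) > E (170/29=5.86) > G (202/37=5.46) > B (134/31=4.32) > A (118/28=4.21) > F (65/39=1.67)
Fill: take D (26 @ 218) → take C (35 @ 272) → take E (29 @ 170) → take 28/37 of G → 152.86; 118/118 used.
3 item(s) taken whole; one partial (take 28/37 of G).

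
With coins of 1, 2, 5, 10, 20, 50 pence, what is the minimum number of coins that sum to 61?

61 − 1×50→11 − 1×10→1 − 1×1→0
Total coins = 1 + 1 + 1 = 3

3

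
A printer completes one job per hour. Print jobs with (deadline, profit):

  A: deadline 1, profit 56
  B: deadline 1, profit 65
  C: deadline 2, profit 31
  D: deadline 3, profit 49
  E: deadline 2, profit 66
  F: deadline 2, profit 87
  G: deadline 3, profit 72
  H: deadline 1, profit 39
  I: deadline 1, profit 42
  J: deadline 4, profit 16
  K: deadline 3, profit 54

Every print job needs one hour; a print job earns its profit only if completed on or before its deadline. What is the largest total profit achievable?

241

Sort by profit descending; place each in the latest free slot ≤ its deadline.
By profit: F(d2,87), G(d3,72), E(d2,66), B(d1,65), A(d1,56), K(d3,54), D(d3,49), I(d1,42), H(d1,39), C(d2,31), J(d4,16)
F→slot 2; G→slot 3; E→slot 1; B skipped; A skipped; K skipped; D skipped; I skipped; H skipped; C skipped; J→slot 4.
Profit = 66 + 87 + 72 + 16 = 241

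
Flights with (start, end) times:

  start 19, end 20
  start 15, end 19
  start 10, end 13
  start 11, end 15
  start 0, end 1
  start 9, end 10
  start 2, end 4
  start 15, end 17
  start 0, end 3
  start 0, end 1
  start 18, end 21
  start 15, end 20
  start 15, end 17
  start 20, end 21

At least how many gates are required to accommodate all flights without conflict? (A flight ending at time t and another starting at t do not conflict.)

The answer is the maximum number of intervals overlapping at any instant.
starts: [0, 0, 0, 2, 9, 10, 11, 15, 15, 15, 15, 18, 19, 20]
ends:   [1, 1, 3, 4, 10, 13, 15, 17, 17, 19, 20, 20, 21, 21]
s0→1 s0→2 s0→3 e1→2 e1→1 s2→2 e3→1 e4→0 s9→1 e10→0 s10→1 s11→2 e13→1 e15→0 s15→1 s15→2 s15→3 s15→4  — peak 4.

4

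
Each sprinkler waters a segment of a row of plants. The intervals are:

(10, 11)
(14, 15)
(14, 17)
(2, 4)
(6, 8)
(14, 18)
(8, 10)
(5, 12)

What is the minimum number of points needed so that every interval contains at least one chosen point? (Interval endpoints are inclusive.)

Sort by right endpoint; whenever an interval is uncovered, place a point at its right end.
By right end: [2,4]  [6,8]  [8,10]  [10,11]  [5,12]  [14,15]  [14,17]  [14,18]
[2,4] uncovered → point at 4; [6,8] uncovered → point at 8; [10,11] uncovered → point at 11; [14,15] uncovered → point at 15.
Points: 4, 8, 11, 15 (4 total).

4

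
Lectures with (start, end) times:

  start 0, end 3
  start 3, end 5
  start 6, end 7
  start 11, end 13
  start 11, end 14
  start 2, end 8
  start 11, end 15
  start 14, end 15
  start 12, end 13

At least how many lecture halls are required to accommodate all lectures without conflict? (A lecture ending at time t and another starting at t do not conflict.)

4

starts: [0, 2, 3, 6, 11, 11, 11, 12, 14]
ends:   [3, 5, 7, 8, 13, 13, 14, 15, 15]
s0→1 s2→2 e3→1 s3→2 e5→1 s6→2 e7→1 e8→0 s11→1 s11→2 s11→3 s12→4  — peak 4.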